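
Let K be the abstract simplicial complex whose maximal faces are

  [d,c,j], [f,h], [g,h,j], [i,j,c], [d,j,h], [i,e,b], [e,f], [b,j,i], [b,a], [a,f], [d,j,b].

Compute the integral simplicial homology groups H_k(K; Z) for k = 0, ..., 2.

We work with the vertex ordering a < b < c < d < e < f < g < h < i < j. The simplices of K, each written with vertices in increasing order, are:

  0-simplices (10): a, b, c, d, e, f, g, h, i, j
  1-simplices (18): ab, af, bd, be, bi, bj, cd, ci, cj, dh, dj, ef, ei, fh, gh, gj, hj, ij
  2-simplices (7): bdj, bei, bij, cdj, cij, dhj, ghj

so the chain groups are C_0 ≅ Z^10, C_1 ≅ Z^18, C_2 ≅ Z^7.

The boundary map ∂_1: C_1 → C_0 maps an edge to its endpoints' difference, ∂[p,q] = q − p. For instance
  ∂ab = b − a.
The 10×18 boundary matrix has rank 9 and Smith normal form diag(1,1,1,1,1,1,1,1,1).

∂_2: C_2 → C_1 acts by ∂[p,q,r] = [q,r] − [p,r] + [p,q]. For instance
  ∂ghj = hj − gj + gh,
  ∂bdj = dj − bj + bd.
The resulting 18×7 matrix has rank 7, and its Smith normal form has invariant factors (1,1,1,1,1,1,1).

Reading off H_k = ker ∂_k / im ∂_{k+1}:

  H_0: rank C_0 − rank ∂_1 = 10 − 9 = 1, and the invariant factors of ∂_1 are all 1, so H_0 = Z.
  H_1: rank ker ∂_1 − rank ∂_2 = (18 − 9) − 7 = 2, and the invariant factors of ∂_2 are all 1, so H_1 = Z^2.
  H_2: rank ker ∂_2 − rank ∂_3 = (7 − 7) − 0 = 0, and there is no ∂_3, so H_2 = 0.

As a check, the Euler characteristic is 10 − 18 + 7 = -1, which agrees with 1 − 2 + 0 = -1.

H_0 = Z,  H_1 = Z^2,  H_2 = 0.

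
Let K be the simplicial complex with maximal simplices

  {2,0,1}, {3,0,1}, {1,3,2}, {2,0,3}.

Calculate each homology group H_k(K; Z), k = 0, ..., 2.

Take the total order 0 < 1 < 2 < 3 on the vertex set. Then K (dimension 2) consists of the simplices:

  0-simplices (4): [0], [1], [2], [3]
  1-simplices (6): [0,1], [0,2], [0,3], [1,2], [1,3], [2,3]
  2-simplices (4): [0,1,2], [0,1,3], [0,2,3], [1,2,3]

giving chain groups C_0 ≅ Z^4, C_1 ≅ Z^6, C_2 ≅ Z^4.

∂_1: C_1 → C_0 sends each edge [p,q] (with p < q) to q − p. For instance
  ∂[1,3] = [3] − [1].
The 4×6 boundary matrix has rank 3 and Smith normal form diag(1,1,1).

Boundary ∂_2: C_2 → C_1 sends each 2-simplex [p,q,r] to [q,r] − [p,r] + [p,q]. For instance
  ∂[0,1,2] = [1,2] − [0,2] + [0,1],
  ∂[0,2,3] = [2,3] − [0,3] + [0,2].
The 6×4 boundary matrix has rank 3 and Smith normal form diag(1,1,1).

Now H_k = ker ∂_k / im ∂_{k+1}, so:

  H_0: rank C_0 − rank ∂_1 = 4 − 3 = 1, and the invariant factors of ∂_1 are all 1, so H_0 ≅ Z.
  H_1: rank ker ∂_1 − rank ∂_2 = (6 − 3) − 3 = 0, and the invariant factors of ∂_2 are all 1, so H_1 ≅ 0.
  H_2: rank ker ∂_2 − rank ∂_3 = (4 − 3) − 0 = 1, and there is no ∂_3, so H_2 ≅ Z.

As a check, the Euler characteristic is 4 − 6 + 4 = 2, which agrees with 1 − 0 + 1 = 2.

H_0 ≅ Z,  H_1 = 0,  H_2 ≅ Z.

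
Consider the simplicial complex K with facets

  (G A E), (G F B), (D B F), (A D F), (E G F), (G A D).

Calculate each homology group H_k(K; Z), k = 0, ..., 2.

Order the vertices as A < B < D < E < F < G. Listing each simplex with vertices in this order, K has dimension 2 with simplices:

  0-simplices (6): A, B, D, E, F, G
  1-simplices (12): AD, AE, AF, AG, BD, BF, BG, DF, DG, EF, EG, FG
  2-simplices (6): ADF, ADG, AEG, BDF, BFG, EFG

so the chain groups are C_0 ≅ Z^6, C_1 ≅ Z^12, C_2 ≅ Z^6.

The boundary map ∂_1: C_1 → C_0 maps an edge to its endpoints' difference, ∂[p,q] = q − p. For instance
  ∂BF = F − B.
The resulting 6×12 matrix has rank 5, and its Smith normal form has invariant factors (1,1,1,1,1).

∂_2: C_2 → C_1 acts by ∂[p,q,r] = [q,r] − [p,r] + [p,q]. For instance
  ∂ADF = DF − AF + AD,
  ∂BDF = DF − BF + BD.
The 12×6 boundary matrix has rank 6 and Smith normal form diag(1,1,1,1,1,1).

Computing H_k = (kernel of ∂_k) / (image of ∂_{k+1}):

  H_0: rank C_0 − rank ∂_1 = 6 − 5 = 1, and the invariant factors of ∂_1 are all 1, so H_0 ≅ Z.
  H_1: rank ker ∂_1 − rank ∂_2 = (12 − 5) − 6 = 1, and the invariant factors of ∂_2 are all 1, so H_1 ≅ Z.
  H_2: rank ker ∂_2 − rank ∂_3 = (6 − 6) − 0 = 0, and there is no ∂_3, so H_2 ≅ 0.

H_0 ≅ Z,  H_1 ≅ Z,  H_2 = 0.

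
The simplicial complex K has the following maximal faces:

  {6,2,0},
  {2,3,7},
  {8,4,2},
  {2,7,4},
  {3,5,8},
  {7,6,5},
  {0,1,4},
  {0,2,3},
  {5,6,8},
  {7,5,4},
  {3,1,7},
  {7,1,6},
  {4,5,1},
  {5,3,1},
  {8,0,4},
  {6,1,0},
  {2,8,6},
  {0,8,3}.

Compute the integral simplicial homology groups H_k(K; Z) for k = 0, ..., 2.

H_0 = Z,  H_1 = Z ⊕ Z/2,  H_2 = 0.

Order the vertices as 0 < 1 < 2 < 3 < 4 < 5 < 6 < 7 < 8. Listing each simplex with vertices in this order, K has dimension 2 with simplices:

  0-simplices (9): [0], [1], [2], [3], [4], [5], [6], [7], [8]
  1-simplices (27): (27 of them)
  2-simplices (18): [0,1,4], [0,1,6], [0,2,3], [0,2,6], [0,3,8], [0,4,8], [1,3,5], [1,3,7], [1,4,5], [1,6,7], [2,3,7], [2,4,7], [2,4,8], [2,6,8], [3,5,8], [4,5,7], [5,6,7], [5,6,8]

giving chain groups C_0 ≅ Z^9, C_1 ≅ Z^27, C_2 ≅ Z^18.

Boundary ∂_1: C_1 → C_0 is given by ∂[p,q] = [q] − [p].
As a 9×27 matrix over Z this has rank 8, with invariant factors (1,1,1,1,1,1,1,1).

Boundary ∂_2: C_2 → C_1 maps a triangle to the signed sum of its edges. For instance
  ∂[1,4,5] = [4,5] − [1,5] + [1,4],
  ∂[0,2,3] = [2,3] − [0,3] + [0,2].
The 27×18 boundary matrix has rank 18 and Smith normal form diag(1,1,1,1,1,1,1,1,1,1,1,1,1,1,1,1,1,2).

Computing H_k = (kernel of ∂_k) / (image of ∂_{k+1}):

  H_0: rank C_0 − rank ∂_1 = 9 − 8 = 1, and the invariant factors of ∂_1 are all 1, so H_0 ≅ Z.
  H_1: rank ker ∂_1 − rank ∂_2 = (27 − 8) − 18 = 1, and ∂_2 has invariant factor 2 > 1, so H_1 ≅ Z ⊕ Z/2.
  H_2: rank ker ∂_2 − rank ∂_3 = (18 − 18) − 0 = 0, and there is no ∂_3, so H_2 ≅ 0.

As a check, the Euler characteristic is 9 − 27 + 18 = 0, which agrees with 1 − 1 + 0 = 0.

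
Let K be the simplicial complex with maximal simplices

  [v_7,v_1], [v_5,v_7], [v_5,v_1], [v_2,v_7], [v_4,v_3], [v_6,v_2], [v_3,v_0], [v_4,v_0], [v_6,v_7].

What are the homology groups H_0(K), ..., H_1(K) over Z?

Fix the vertex order v_0 < v_1 < v_2 < v_3 < v_4 < v_5 < v_6 < v_7 and write every simplex with vertices in increasing order. Then dim K = 1 and the simplices of K are:

  0-simplices (8): [v_0], [v_1], [v_2], [v_3], [v_4], [v_5], [v_6], [v_7]
  1-simplices (9): [v_0,v_3], [v_0,v_4], [v_1,v_5], [v_1,v_7], [v_2,v_6], [v_2,v_7], [v_3,v_4], [v_5,v_7], [v_6,v_7]

so the chain groups are C_0 ≅ Z^8, C_1 ≅ Z^9.

∂_1: C_1 → C_0 sends each edge [p,q] (with p < q) to q − p. For instance
  ∂[v_2,v_6] = [v_6] − [v_2].
As a 8×9 matrix over Z this has rank 6, with invariant factors (1,1,1,1,1,1).

Now H_k = ker ∂_k / im ∂_{k+1}, so:

  H_0: rank C_0 − rank ∂_1 = 8 − 6 = 2, and the invariant factors of ∂_1 are all 1, so H_0 = Z^2.
  H_1: rank ker ∂_1 − rank ∂_2 = (9 − 6) − 0 = 3, and there is no ∂_2, so H_1 = Z^3.

(K is a triangulation of the disjoint union of a wedge of 2 circles and the circle S^1.)

H_0 ≅ Z^2,  H_1 ≅ Z^3.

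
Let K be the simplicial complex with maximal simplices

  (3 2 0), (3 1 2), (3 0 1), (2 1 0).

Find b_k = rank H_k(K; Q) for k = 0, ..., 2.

b_0 = 1, b_1 = 0, b_2 = 1.

Order the vertices as 0 < 1 < 2 < 3. Listing each simplex with vertices in this order, K has dimension 2 with simplices:

  0-simplices (4): [0], [1], [2], [3]
  1-simplices (6): [0,1], [0,2], [0,3], [1,2], [1,3], [2,3]
  2-simplices (4): [0,1,2], [0,1,3], [0,2,3], [1,2,3]

giving chain groups C_0 ≅ Z^4, C_1 ≅ Z^6, C_2 ≅ Z^4.

The boundary map ∂_1: C_1 → C_0 maps an edge to its endpoints' difference, ∂[p,q] = q − p. For instance
  ∂[0,3] = [3] − [0].
As a 4×6 matrix over Z this has rank 3, with invariant factors (1,1,1).

Boundary ∂_2: C_2 → C_1 acts by ∂[p,q,r] = [q,r] − [p,r] + [p,q]. For instance
  ∂[0,2,3] = [2,3] − [0,3] + [0,2],
  ∂[1,2,3] = [2,3] − [1,3] + [1,2].
The 6×4 boundary matrix has rank 3 and Smith normal form diag(1,1,1).

From H_k ≅ ker(∂_k) / im(∂_{k+1}) we obtain:

  H_0: rank C_0 − rank ∂_1 = 4 − 3 = 1, and the invariant factors of ∂_1 are all 1, so H_0 = Z.
  H_1: rank ker ∂_1 − rank ∂_2 = (6 − 3) − 3 = 0, and the invariant factors of ∂_2 are all 1, so H_1 = 0.
  H_2: rank ker ∂_2 − rank ∂_3 = (4 − 3) − 0 = 1, and there is no ∂_3, so H_2 = Z.

As a check, the Euler characteristic is 4 − 6 + 4 = 2, which agrees with 1 − 0 + 1 = 2.

Hence the Betti numbers are b_0 = 1, b_1 = 0, b_2 = 1.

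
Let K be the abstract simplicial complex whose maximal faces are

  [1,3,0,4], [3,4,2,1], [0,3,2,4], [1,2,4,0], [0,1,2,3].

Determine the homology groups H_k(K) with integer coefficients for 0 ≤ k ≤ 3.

K has 5 vertices, 10 edges, 10 triangles, 5 3-simplices.
rank ∂_0 = 0, rank ∂_1 = 4 ⇒ b_0 = 5 − 0 − 4 = 1; all invariant factors of ∂_1 are 1 so no torsion. So H_0 ≅ Z.
rank ∂_1 = 4, rank ∂_2 = 6 ⇒ b_1 = 10 − 4 − 6 = 0; all invariant factors of ∂_2 are 1 so no torsion. So H_1 ≅ 0.
rank ∂_2 = 6, rank ∂_3 = 4 ⇒ b_2 = 10 − 6 − 4 = 0; all invariant factors of ∂_3 are 1 so no torsion. So H_2 ≅ 0.
rank ∂_3 = 4, rank ∂_4 = 0 ⇒ b_3 = 5 − 4 − 0 = 1. So H_3 ≅ Z.

H_0 = Z,  H_1 = 0,  H_2 = 0,  H_3 = Z.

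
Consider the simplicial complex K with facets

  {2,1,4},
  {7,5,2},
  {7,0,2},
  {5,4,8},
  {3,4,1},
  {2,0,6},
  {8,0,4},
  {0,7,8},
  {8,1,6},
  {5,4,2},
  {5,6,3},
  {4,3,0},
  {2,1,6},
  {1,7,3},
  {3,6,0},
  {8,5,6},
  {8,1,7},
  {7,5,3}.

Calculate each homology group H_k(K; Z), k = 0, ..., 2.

Order the vertices as 0 < 1 < 2 < 3 < 4 < 5 < 6 < 7 < 8. Listing each simplex with vertices in this order, K has dimension 2 with simplices:

  0-simplices (9): [0], [1], [2], [3], [4], [5], [6], [7], [8]
  1-simplices (27): (27 of them)
  2-simplices (18): [0,2,6], [0,2,7], [0,3,4], [0,3,6], [0,4,8], [0,7,8], [1,2,4], [1,2,6], [1,3,4], [1,3,7], [1,6,8], [1,7,8], [2,4,5], [2,5,7], [3,5,6], [3,5,7], [4,5,8], [5,6,8]

giving chain groups C_0 ≅ Z^9, C_1 ≅ Z^27, C_2 ≅ Z^18.

∂_1: C_1 → C_0 maps an edge to its endpoints' difference, ∂[p,q] = q − p.
As a 9×27 matrix over Z this has rank 8, with invariant factors (1,1,1,1,1,1,1,1).

∂_2: C_2 → C_1 maps a triangle to the signed sum of its edges. For instance
  ∂[2,5,7] = [5,7] − [2,7] + [2,5],
  ∂[1,2,6] = [2,6] − [1,6] + [1,2].
As a 27×18 matrix over Z this has rank 17, with invariant factors (1,1,1,1,1,1,1,1,1,1,1,1,1,1,1,1,1).

Reading off H_k = ker ∂_k / im ∂_{k+1}:

  H_0: rank C_0 − rank ∂_1 = 9 − 8 = 1, and the invariant factors of ∂_1 are all 1, so H_0 ≅ Z.
  H_1: rank ker ∂_1 − rank ∂_2 = (27 − 8) − 17 = 2, and the invariant factors of ∂_2 are all 1, so H_1 ≅ Z^2.
  H_2: rank ker ∂_2 − rank ∂_3 = (18 − 17) − 0 = 1, and there is no ∂_3, so H_2 ≅ Z.

H_0 ≅ Z,  H_1 ≅ Z^2,  H_2 ≅ Z.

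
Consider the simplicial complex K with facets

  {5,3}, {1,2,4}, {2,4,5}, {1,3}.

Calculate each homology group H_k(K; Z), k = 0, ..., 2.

H_0 ≅ Z,  H_1 ≅ Z,  H_2 = 0.

We work with the vertex ordering 1 < 2 < 3 < 4 < 5. The simplices of K, each written with vertices in increasing order, are:

  0-simplices (5): [1], [2], [3], [4], [5]
  1-simplices (7): [1,2], [1,3], [1,4], [2,4], [2,5], [3,5], [4,5]
  2-simplices (2): [1,2,4], [2,4,5]

so the chain groups are C_0 ≅ Z^5, C_1 ≅ Z^7, C_2 ≅ Z^2.

Boundary ∂_1: C_1 → C_0 maps an edge to its endpoints' difference, ∂[p,q] = q − p. For instance
  ∂[1,2] = [2] − [1].
The 5×7 boundary matrix has rank 4 and Smith normal form diag(1,1,1,1).

Boundary ∂_2: C_2 → C_1 sends each 2-simplex [p,q,r] to [q,r] − [p,r] + [p,q]. For instance
  ∂[1,2,4] = [2,4] − [1,4] + [1,2],
  ∂[2,4,5] = [4,5] − [2,5] + [2,4].
The 7×2 boundary matrix has rank 2 and Smith normal form diag(1,1).

Now H_k = ker ∂_k / im ∂_{k+1}, so:

  H_0: rank C_0 − rank ∂_1 = 5 − 4 = 1, and the invariant factors of ∂_1 are all 1, so H_0 ≅ Z.
  H_1: rank ker ∂_1 − rank ∂_2 = (7 − 4) − 2 = 1, and the invariant factors of ∂_2 are all 1, so H_1 ≅ Z.
  H_2: rank ker ∂_2 − rank ∂_3 = (2 − 2) − 0 = 0, and there is no ∂_3, so H_2 ≅ 0.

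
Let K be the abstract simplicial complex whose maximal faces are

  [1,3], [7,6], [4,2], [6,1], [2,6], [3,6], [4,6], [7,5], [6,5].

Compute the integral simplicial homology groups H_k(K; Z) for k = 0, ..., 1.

Order the vertices as 1 < 2 < 3 < 4 < 5 < 6 < 7. Listing each simplex with vertices in this order, K has dimension 1 with simplices:

  0-simplices (7): [1], [2], [3], [4], [5], [6], [7]
  1-simplices (9): [1,3], [1,6], [2,4], [2,6], [3,6], [4,6], [5,6], [5,7], [6,7]

giving chain groups C_0 ≅ Z^7, C_1 ≅ Z^9.

The boundary map ∂_1: C_1 → C_0 is given by ∂[p,q] = [q] − [p].
This gives a 7×9 integer matrix of rank 6; reducing to Smith normal form yields diagonal entries (1,1,1,1,1,1).

Reading off H_k = ker ∂_k / im ∂_{k+1}:

  H_0: rank C_0 − rank ∂_1 = 7 − 6 = 1, and the invariant factors of ∂_1 are all 1, so H_0 ≅ Z.
  H_1: rank ker ∂_1 − rank ∂_2 = (9 − 6) − 0 = 3, and there is no ∂_2, so H_1 ≅ Z^3.

H_0 = Z,  H_1 = Z^3.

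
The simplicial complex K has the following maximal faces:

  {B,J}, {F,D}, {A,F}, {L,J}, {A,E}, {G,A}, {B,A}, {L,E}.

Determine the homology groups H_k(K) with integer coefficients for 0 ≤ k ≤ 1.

We work with the vertex ordering A < B < D < E < F < G < J < L. The simplices of K, each written with vertices in increasing order, are:

  0-simplices (8): A, B, D, E, F, G, J, L
  1-simplices (8): AB, AE, AF, AG, BJ, DF, EL, JL

Hence C_0 ≅ Z^8, C_1 ≅ Z^8.

∂_1: C_1 → C_0 maps an edge to its endpoints' difference, ∂[p,q] = q − p. For instance
  ∂BJ = J − B.
This gives a 8×8 integer matrix of rank 7; reducing to Smith normal form yields diagonal entries (1,1,1,1,1,1,1).

From H_k ≅ ker(∂_k) / im(∂_{k+1}) we obtain:

  H_0: rank C_0 − rank ∂_1 = 8 − 7 = 1, and the invariant factors of ∂_1 are all 1, so H_0 = Z.
  H_1: rank ker ∂_1 − rank ∂_2 = (8 − 7) − 0 = 1, and there is no ∂_2, so H_1 = Z.

H_0 ≅ Z,  H_1 ≅ Z.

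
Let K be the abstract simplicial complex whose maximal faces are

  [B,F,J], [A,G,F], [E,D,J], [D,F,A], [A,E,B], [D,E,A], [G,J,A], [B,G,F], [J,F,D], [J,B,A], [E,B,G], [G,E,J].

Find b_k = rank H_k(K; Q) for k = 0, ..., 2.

b_0 = 1, b_1 = 0, b_2 = 0.

Take the total order A < B < D < E < F < G < J on the vertex set. Then K (dimension 2) consists of the simplices:

  0-simplices (7): A, B, D, E, F, G, J
  1-simplices (18): AB, AD, AE, AF, AG, AJ, BE, BF, BG, BJ, DE, DF, DJ, EG, EJ, FG, FJ, GJ
  2-simplices (12): ABE, ABJ, ADE, ADF, AFG, AGJ, BEG, BFG, BFJ, DEJ, DFJ, EGJ

Hence C_0 ≅ Z^7, C_1 ≅ Z^18, C_2 ≅ Z^12.

Boundary ∂_1: C_1 → C_0 is given by ∂[p,q] = [q] − [p].
As a 7×18 matrix over Z this has rank 6, with invariant factors (1,1,1,1,1,1).

Boundary ∂_2: C_2 → C_1 acts by ∂[p,q,r] = [q,r] − [p,r] + [p,q]. For instance
  ∂BFG = FG − BG + BF,
  ∂BEG = EG − BG + BE.
The 18×12 boundary matrix has rank 12 and Smith normal form diag(1,1,1,1,1,1,1,1,1,1,1,2).

Reading off H_k = ker ∂_k / im ∂_{k+1}:

  H_0: rank C_0 − rank ∂_1 = 7 − 6 = 1, and the invariant factors of ∂_1 are all 1, so H_0 ≅ Z.
  H_1: rank ker ∂_1 − rank ∂_2 = (18 − 6) − 12 = 0, and ∂_2 has invariant factor 2 > 1, so H_1 ≅ Z/2.
  H_2: rank ker ∂_2 − rank ∂_3 = (12 − 12) − 0 = 0, and there is no ∂_3, so H_2 ≅ 0.

(K is a triangulation of the real projective plane RP^2.)

Hence the Betti numbers are b_0 = 1, b_1 = 0, b_2 = 0.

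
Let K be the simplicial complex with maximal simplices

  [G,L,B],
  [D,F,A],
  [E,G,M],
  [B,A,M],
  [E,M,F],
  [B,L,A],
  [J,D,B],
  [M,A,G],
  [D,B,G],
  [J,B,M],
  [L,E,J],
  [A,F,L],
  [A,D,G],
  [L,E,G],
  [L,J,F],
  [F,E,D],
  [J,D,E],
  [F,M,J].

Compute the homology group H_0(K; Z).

K has 9 vertices, 27 edges, 18 triangles.
rank ∂_0 = 0, rank ∂_1 = 8 ⇒ b_0 = 9 − 0 − 8 = 1; all invariant factors of ∂_1 are 1 so no torsion. So H_0 ≅ Z.

H_0 ≅ Z.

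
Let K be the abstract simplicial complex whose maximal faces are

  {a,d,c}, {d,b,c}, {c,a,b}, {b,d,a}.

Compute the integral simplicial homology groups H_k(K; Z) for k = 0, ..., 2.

H_0 = Z,  H_1 = 0,  H_2 = Z.

Fix the vertex order a < b < c < d and write every simplex with vertices in increasing order. Then dim K = 2 and the simplices of K are:

  0-simplices (4): a, b, c, d
  1-simplices (6): ab, ac, ad, bc, bd, cd
  2-simplices (4): abc, abd, acd, bcd

giving chain groups C_0 ≅ Z^4, C_1 ≅ Z^6, C_2 ≅ Z^4.

The boundary map ∂_1: C_1 → C_0 sends each edge [p,q] (with p < q) to q − p. For instance
  ∂ac = c − a.
The resulting 4×6 matrix has rank 3, and its Smith normal form has invariant factors (1,1,1).

Boundary ∂_2: C_2 → C_1 maps a triangle to the signed sum of its edges. For instance
  ∂abc = bc − ac + ab,
  ∂bcd = cd − bd + bc.
The resulting 6×4 matrix has rank 3, and its Smith normal form has invariant factors (1,1,1).

From H_k ≅ ker(∂_k) / im(∂_{k+1}) we obtain:

  H_0: rank C_0 − rank ∂_1 = 4 − 3 = 1, and the invariant factors of ∂_1 are all 1, so H_0 = Z.
  H_1: rank ker ∂_1 − rank ∂_2 = (6 − 3) − 3 = 0, and the invariant factors of ∂_2 are all 1, so H_1 = 0.
  H_2: rank ker ∂_2 − rank ∂_3 = (4 − 3) − 0 = 1, and there is no ∂_3, so H_2 = Z.

As a check, the Euler characteristic is 4 − 6 + 4 = 2, which agrees with 1 − 0 + 1 = 2.
(K is a triangulation of the 2-sphere S^2.)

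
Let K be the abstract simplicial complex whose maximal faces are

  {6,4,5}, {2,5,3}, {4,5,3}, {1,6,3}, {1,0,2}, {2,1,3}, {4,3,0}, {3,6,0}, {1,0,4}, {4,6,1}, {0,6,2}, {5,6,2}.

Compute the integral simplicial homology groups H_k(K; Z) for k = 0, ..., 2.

H_0 ≅ Z,  H_1 ≅ Z/2Z,  H_2 = 0.

Fix the vertex order 0 < 1 < 2 < 3 < 4 < 5 < 6 and write every simplex with vertices in increasing order. Then dim K = 2 and the simplices of K are:

  0-simplices (7): [0], [1], [2], [3], [4], [5], [6]
  1-simplices (18): [0,1], [0,2], [0,3], [0,4], [0,6], [1,2], [1,3], [1,4], [1,6], [2,3], [2,5], [2,6], [3,4], [3,5], [3,6], [4,5], [4,6], [5,6]
  2-simplices (12): [0,1,2], [0,1,4], [0,2,6], [0,3,4], [0,3,6], [1,2,3], [1,3,6], [1,4,6], [2,3,5], [2,5,6], [3,4,5], [4,5,6]

Hence C_0 ≅ Z^7, C_1 ≅ Z^18, C_2 ≅ Z^12.

∂_1: C_1 → C_0 sends each edge [p,q] (with p < q) to q − p. For instance
  ∂[1,3] = [3] − [1].
As a 7×18 matrix over Z this has rank 6, with invariant factors (1,1,1,1,1,1).

∂_2: C_2 → C_1 sends each 2-simplex [p,q,r] to [q,r] − [p,r] + [p,q]. For instance
  ∂[0,1,2] = [1,2] − [0,2] + [0,1],
  ∂[1,3,6] = [3,6] − [1,6] + [1,3].
The 18×12 boundary matrix has rank 12 and Smith normal form diag(1,1,1,1,1,1,1,1,1,1,1,2).

Reading off H_k = ker ∂_k / im ∂_{k+1}:

  H_0: rank C_0 − rank ∂_1 = 7 − 6 = 1, and the invariant factors of ∂_1 are all 1, so H_0 ≅ Z.
  H_1: rank ker ∂_1 − rank ∂_2 = (18 − 6) − 12 = 0, and ∂_2 has invariant factor 2 > 1, so H_1 ≅ Z/2Z.
  H_2: rank ker ∂_2 − rank ∂_3 = (12 − 12) − 0 = 0, and there is no ∂_3, so H_2 ≅ 0.

(K is a triangulation of the real projective plane RP^2.)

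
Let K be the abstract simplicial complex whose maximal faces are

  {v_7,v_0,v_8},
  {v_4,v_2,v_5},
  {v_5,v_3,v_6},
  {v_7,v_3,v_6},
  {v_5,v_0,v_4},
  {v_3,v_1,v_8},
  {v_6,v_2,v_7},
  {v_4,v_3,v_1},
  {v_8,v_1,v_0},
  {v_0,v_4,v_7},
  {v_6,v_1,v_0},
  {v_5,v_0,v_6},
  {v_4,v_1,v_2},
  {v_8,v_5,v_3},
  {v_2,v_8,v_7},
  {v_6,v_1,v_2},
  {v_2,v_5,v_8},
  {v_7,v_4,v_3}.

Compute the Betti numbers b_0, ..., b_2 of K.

b_0 = 1, b_1 = 2, b_2 = 1.

Fix the vertex order v_0 < v_1 < v_2 < v_3 < v_4 < v_5 < v_6 < v_7 < v_8 and write every simplex with vertices in increasing order. Then dim K = 2 and the simplices of K are:

  0-simplices (9): [v_0], [v_1], [v_2], [v_3], [v_4], [v_5], [v_6], [v_7], [v_8]
  1-simplices (27): (27 of them)
  2-simplices (18): (18 of them)

so the chain groups are C_0 ≅ Z^9, C_1 ≅ Z^27, C_2 ≅ Z^18.

The boundary map ∂_1: C_1 → C_0 is given by ∂[p,q] = [q] − [p].
This gives a 9×27 integer matrix of rank 8; reducing to Smith normal form yields diagonal entries (1,1,1,1,1,1,1,1).

∂_2: C_2 → C_1 acts by ∂[p,q,r] = [q,r] − [p,r] + [p,q]. For instance
  ∂[v_0,v_5,v_6] = [v_5,v_6] − [v_0,v_6] + [v_0,v_5],
  ∂[v_2,v_6,v_7] = [v_6,v_7] − [v_2,v_7] + [v_2,v_6].
The resulting 27×18 matrix has rank 17, and its Smith normal form has invariant factors (1,1,1,1,1,1,1,1,1,1,1,1,1,1,1,1,1).

Reading off H_k = ker ∂_k / im ∂_{k+1}:

  H_0: rank C_0 − rank ∂_1 = 9 − 8 = 1, and the invariant factors of ∂_1 are all 1, so H_0 = Z.
  H_1: rank ker ∂_1 − rank ∂_2 = (27 − 8) − 17 = 2, and the invariant factors of ∂_2 are all 1, so H_1 = Z^2.
  H_2: rank ker ∂_2 − rank ∂_3 = (18 − 17) − 0 = 1, and there is no ∂_3, so H_2 = Z.

As a check, the Euler characteristic is 9 − 27 + 18 = 0, which agrees with 1 − 2 + 1 = 0.

Hence the Betti numbers are b_0 = 1, b_1 = 2, b_2 = 1.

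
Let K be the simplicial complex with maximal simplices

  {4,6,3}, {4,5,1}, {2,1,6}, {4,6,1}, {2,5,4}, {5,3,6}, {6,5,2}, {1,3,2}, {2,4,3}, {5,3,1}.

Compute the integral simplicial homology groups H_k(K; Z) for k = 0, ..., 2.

Fix the vertex order 1 < 2 < 3 < 4 < 5 < 6 and write every simplex with vertices in increasing order. Then dim K = 2 and the simplices of K are:

  0-simplices (6): [1], [2], [3], [4], [5], [6]
  1-simplices (15): [1,2], [1,3], [1,4], [1,5], [1,6], [2,3], [2,4], [2,5], [2,6], [3,4], [3,5], [3,6], [4,5], [4,6], [5,6]
  2-simplices (10): [1,2,3], [1,2,6], [1,3,5], [1,4,5], [1,4,6], [2,3,4], [2,4,5], [2,5,6], [3,4,6], [3,5,6]

giving chain groups C_0 ≅ Z^6, C_1 ≅ Z^15, C_2 ≅ Z^10.

∂_1: C_1 → C_0 is given by ∂[p,q] = [q] − [p].
The resulting 6×15 matrix has rank 5, and its Smith normal form has invariant factors (1,1,1,1,1).

∂_2: C_2 → C_1 acts by ∂[p,q,r] = [q,r] − [p,r] + [p,q]. For instance
  ∂[1,4,5] = [4,5] − [1,5] + [1,4],
  ∂[3,5,6] = [5,6] − [3,6] + [3,5].
The 15×10 boundary matrix has rank 10 and Smith normal form diag(1,1,1,1,1,1,1,1,1,2).

From H_k ≅ ker(∂_k) / im(∂_{k+1}) we obtain:

  H_0: rank C_0 − rank ∂_1 = 6 − 5 = 1, and the invariant factors of ∂_1 are all 1, so H_0 ≅ Z.
  H_1: rank ker ∂_1 − rank ∂_2 = (15 − 5) − 10 = 0, and ∂_2 has invariant factor 2 > 1, so H_1 ≅ Z/2.
  H_2: rank ker ∂_2 − rank ∂_3 = (10 − 10) − 0 = 0, and there is no ∂_3, so H_2 ≅ 0.

H_0 = Z,  H_1 = Z/2,  H_2 = 0.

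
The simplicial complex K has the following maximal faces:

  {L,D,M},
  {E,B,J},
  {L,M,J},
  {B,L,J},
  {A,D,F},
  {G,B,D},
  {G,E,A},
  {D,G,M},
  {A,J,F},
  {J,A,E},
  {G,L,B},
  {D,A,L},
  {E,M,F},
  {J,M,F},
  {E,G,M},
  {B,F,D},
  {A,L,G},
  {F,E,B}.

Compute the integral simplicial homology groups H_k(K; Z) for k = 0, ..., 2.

H_0 = Z,  H_1 = Z ⊕ Z/2Z,  H_2 = 0.

Order the vertices as A < B < D < E < F < G < J < L < M. Listing each simplex with vertices in this order, K has dimension 2 with simplices:

  0-simplices (9): A, B, D, E, F, G, J, L, M
  1-simplices (27): AD, AE, AF, AG, AJ, AL, BD, BE, BF, BG, BJ, BL, DF, DG, DL, DM, EF, EG, EJ, EM, FJ, FM, GL, GM, JL, JM, LM
  2-simplices (18): ADF, ADL, AEG, AEJ, AFJ, AGL, BDF, BDG, BEF, BEJ, BGL, BJL, DGM, DLM, EFM, EGM, FJM, JLM

so the chain groups are C_0 ≅ Z^9, C_1 ≅ Z^27, C_2 ≅ Z^18.

∂_1: C_1 → C_0 sends each edge [p,q] (with p < q) to q − p.
This gives a 9×27 integer matrix of rank 8; reducing to Smith normal form yields diagonal entries (1,1,1,1,1,1,1,1).

Boundary ∂_2: C_2 → C_1 acts by ∂[p,q,r] = [q,r] − [p,r] + [p,q]. For instance
  ∂ADF = DF − AF + AD,
  ∂AEG = EG − AG + AE.
This gives a 27×18 integer matrix of rank 18; reducing to Smith normal form yields diagonal entries (1,1,1,1,1,1,1,1,1,1,1,1,1,1,1,1,1,2).

Now H_k = ker ∂_k / im ∂_{k+1}, so:

  H_0: rank C_0 − rank ∂_1 = 9 − 8 = 1, and the invariant factors of ∂_1 are all 1, so H_0 ≅ Z.
  H_1: rank ker ∂_1 − rank ∂_2 = (27 − 8) − 18 = 1, and ∂_2 has invariant factor 2 > 1, so H_1 ≅ Z ⊕ Z/2Z.
  H_2: rank ker ∂_2 − rank ∂_3 = (18 − 18) − 0 = 0, and there is no ∂_3, so H_2 ≅ 0.

(K is a triangulation of the Klein bottle.)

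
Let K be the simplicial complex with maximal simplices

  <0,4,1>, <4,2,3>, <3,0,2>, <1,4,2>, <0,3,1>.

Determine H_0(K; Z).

We work with the vertex ordering 0 < 1 < 2 < 3 < 4. The simplices of K, each written with vertices in increasing order, are:

  0-simplices (5): [0], [1], [2], [3], [4]
  1-simplices (10): [0,1], [0,2], [0,3], [0,4], [1,2], [1,3], [1,4], [2,3], [2,4], [3,4]
  2-simplices (5): [0,1,3], [0,1,4], [0,2,3], [1,2,4], [2,3,4]

so the chain groups are C_0 ≅ Z^5, C_1 ≅ Z^10, C_2 ≅ Z^5.

The boundary map ∂_1: C_1 → C_0 sends each edge [p,q] (with p < q) to q − p. For instance
  ∂[0,1] = [1] − [0].
The 5×10 boundary matrix has rank 4 and Smith normal form diag(1,1,1,1).

∂_2: C_2 → C_1 sends each 2-simplex [p,q,r] to [q,r] − [p,r] + [p,q]. For instance
  ∂[0,1,4] = [1,4] − [0,4] + [0,1],
  ∂[2,3,4] = [3,4] − [2,4] + [2,3].
The resulting 10×5 matrix has rank 5, and its Smith normal form has invariant factors (1,1,1,1,1).

Reading off H_k = ker ∂_k / im ∂_{k+1}:

  H_0: rank C_0 − rank ∂_1 = 5 − 4 = 1, and the invariant factors of ∂_1 are all 1, so H_0 = Z.

(K is a triangulation of the Möbius band.)

H_0 = Z.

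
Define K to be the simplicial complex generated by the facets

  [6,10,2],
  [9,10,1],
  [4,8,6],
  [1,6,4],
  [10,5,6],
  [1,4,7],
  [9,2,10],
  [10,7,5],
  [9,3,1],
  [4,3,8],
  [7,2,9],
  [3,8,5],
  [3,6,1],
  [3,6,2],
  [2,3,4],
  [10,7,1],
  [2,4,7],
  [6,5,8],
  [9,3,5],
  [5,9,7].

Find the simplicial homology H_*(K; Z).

H_0 ≅ Z,  H_1 ≅ Z ⊕ Z_2,  H_2 = 0.

Fix the vertex order 1 < 2 < 3 < 4 < 5 < 6 < 7 < 8 < 9 < 10 and write every simplex with vertices in increasing order. Then dim K = 2 and the simplices of K are:

  0-simplices (10): [1], [2], [3], [4], [5], [6], [7], [8], [9], [10]
  1-simplices (30): (30 of them)
  2-simplices (20): (20 of them)

giving chain groups C_0 ≅ Z^10, C_1 ≅ Z^30, C_2 ≅ Z^20.

∂_1: C_1 → C_0 sends each edge [p,q] (with p < q) to q − p.
The 10×30 boundary matrix has rank 9 and Smith normal form diag(1,1,1,1,1,1,1,1,1).

Boundary ∂_2: C_2 → C_1 sends each 2-simplex [p,q,r] to [q,r] − [p,r] + [p,q]. For instance
  ∂[2,7,9] = [7,9] − [2,9] + [2,7],
  ∂[2,3,6] = [3,6] − [2,6] + [2,3].
The 30×20 boundary matrix has rank 20 and Smith normal form diag(1,1,1,1,1,1,1,1,1,1,1,1,1,1,1,1,1,1,1,2).

Computing H_k = (kernel of ∂_k) / (image of ∂_{k+1}):

  H_0: rank C_0 − rank ∂_1 = 10 − 9 = 1, and the invariant factors of ∂_1 are all 1, so H_0 = Z.
  H_1: rank ker ∂_1 − rank ∂_2 = (30 − 9) − 20 = 1, and ∂_2 has invariant factor 2 > 1, so H_1 = Z ⊕ Z_2.
  H_2: rank ker ∂_2 − rank ∂_3 = (20 − 20) − 0 = 0, and there is no ∂_3, so H_2 = 0.

As a check, the Euler characteristic is 10 − 30 + 20 = 0, which agrees with 1 − 1 + 0 = 0.
(K is a triangulation of the Klein bottle.)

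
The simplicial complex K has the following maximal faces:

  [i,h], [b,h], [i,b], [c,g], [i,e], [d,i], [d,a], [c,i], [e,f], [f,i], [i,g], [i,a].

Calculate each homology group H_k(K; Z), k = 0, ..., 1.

Take the total order a < b < c < d < e < f < g < h < i on the vertex set. Then K (dimension 1) consists of the simplices:

  0-simplices (9): a, b, c, d, e, f, g, h, i
  1-simplices (12): ad, ai, bh, bi, cg, ci, di, ef, ei, fi, gi, hi

so the chain groups are C_0 ≅ Z^9, C_1 ≅ Z^12.

∂_1: C_1 → C_0 sends each edge [p,q] (with p < q) to q − p. For instance
  ∂ai = i − a.
This gives a 9×12 integer matrix of rank 8; reducing to Smith normal form yields diagonal entries (1,1,1,1,1,1,1,1).

Reading off H_k = ker ∂_k / im ∂_{k+1}:

  H_0: rank C_0 − rank ∂_1 = 9 − 8 = 1, and the invariant factors of ∂_1 are all 1, so H_0 = Z.
  H_1: rank ker ∂_1 − rank ∂_2 = (12 − 8) − 0 = 4, and there is no ∂_2, so H_1 = Z^4.

As a check, the Euler characteristic is 9 − 12 = -3, which agrees with 1 − 4 = -3.
(K is a triangulation of a wedge of 4 circles.)

H_0 = Z,  H_1 = Z^4.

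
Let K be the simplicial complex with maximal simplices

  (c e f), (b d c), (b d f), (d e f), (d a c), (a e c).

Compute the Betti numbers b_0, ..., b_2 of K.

Take the total order a < b < c < d < e < f on the vertex set. Then K (dimension 2) consists of the simplices:

  0-simplices (6): a, b, c, d, e, f
  1-simplices (12): ac, ad, ae, bc, bd, bf, cd, ce, cf, de, df, ef
  2-simplices (6): acd, ace, bcd, bdf, cef, def

Hence C_0 ≅ Z^6, C_1 ≅ Z^12, C_2 ≅ Z^6.

The boundary map ∂_1: C_1 → C_0 is given by ∂[p,q] = [q] − [p].
The resulting 6×12 matrix has rank 5, and its Smith normal form has invariant factors (1,1,1,1,1).

The boundary map ∂_2: C_2 → C_1 acts by ∂[p,q,r] = [q,r] − [p,r] + [p,q]. For instance
  ∂acd = cd − ad + ac,
  ∂ace = ce − ae + ac.
As a 12×6 matrix over Z this has rank 6, with invariant factors (1,1,1,1,1,1).

From H_k ≅ ker(∂_k) / im(∂_{k+1}) we obtain:

  H_0: rank C_0 − rank ∂_1 = 6 − 5 = 1, and the invariant factors of ∂_1 are all 1, so H_0 ≅ Z.
  H_1: rank ker ∂_1 − rank ∂_2 = (12 − 5) − 6 = 1, and the invariant factors of ∂_2 are all 1, so H_1 ≅ Z.
  H_2: rank ker ∂_2 − rank ∂_3 = (6 − 6) − 0 = 0, and there is no ∂_3, so H_2 ≅ 0.

Hence the Betti numbers are b_0 = 1, b_1 = 1, b_2 = 0.

b_0 = 1, b_1 = 1, b_2 = 0.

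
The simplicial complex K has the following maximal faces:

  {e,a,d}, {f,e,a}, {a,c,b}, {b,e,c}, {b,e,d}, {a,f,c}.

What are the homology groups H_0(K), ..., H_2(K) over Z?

K has 6 vertices, 12 edges, 6 triangles.
rank ∂_0 = 0, rank ∂_1 = 5 ⇒ b_0 = 6 − 0 − 5 = 1; all invariant factors of ∂_1 are 1 so no torsion. So H_0 ≅ Z.
rank ∂_1 = 5, rank ∂_2 = 6 ⇒ b_1 = 12 − 5 − 6 = 1; all invariant factors of ∂_2 are 1 so no torsion. So H_1 ≅ Z.
rank ∂_2 = 6, rank ∂_3 = 0 ⇒ b_2 = 6 − 6 − 0 = 0. So H_2 ≅ 0.

H_0 ≅ Z,  H_1 ≅ Z,  H_2 = 0.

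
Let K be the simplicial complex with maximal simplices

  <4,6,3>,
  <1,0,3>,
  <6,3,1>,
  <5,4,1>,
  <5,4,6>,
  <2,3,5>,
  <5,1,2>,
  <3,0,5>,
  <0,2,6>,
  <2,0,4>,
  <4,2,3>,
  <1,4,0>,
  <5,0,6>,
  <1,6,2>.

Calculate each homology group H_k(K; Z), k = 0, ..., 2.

K has 7 vertices, 21 edges, 14 triangles.
rank ∂_0 = 0, rank ∂_1 = 6 ⇒ b_0 = 7 − 0 − 6 = 1; all invariant factors of ∂_1 are 1 so no torsion. So H_0 = Z.
rank ∂_1 = 6, rank ∂_2 = 13 ⇒ b_1 = 21 − 6 − 13 = 2; all invariant factors of ∂_2 are 1 so no torsion. So H_1 = Z^2.
rank ∂_2 = 13, rank ∂_3 = 0 ⇒ b_2 = 14 − 13 − 0 = 1. So H_2 = Z.

H_0 = Z,  H_1 = Z^2,  H_2 = Z.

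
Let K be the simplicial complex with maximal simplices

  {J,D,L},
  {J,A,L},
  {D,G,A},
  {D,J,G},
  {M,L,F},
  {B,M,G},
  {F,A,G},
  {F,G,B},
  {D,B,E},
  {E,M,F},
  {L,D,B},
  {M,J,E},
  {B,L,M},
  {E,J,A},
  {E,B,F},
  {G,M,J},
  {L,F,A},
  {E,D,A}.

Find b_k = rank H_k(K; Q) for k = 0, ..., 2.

K has 9 vertices, 27 edges, 18 triangles.
rank ∂_0 = 0, rank ∂_1 = 8 ⇒ b_0 = 9 − 0 − 8 = 1; all invariant factors of ∂_1 are 1 so no torsion. So H_0 = Z.
rank ∂_1 = 8, rank ∂_2 = 18 ⇒ b_1 = 27 − 8 − 18 = 1; ∂_2 has invariant factor(s) [2] giving torsion. So H_1 = Z ⊕ Z/2.
rank ∂_2 = 18, rank ∂_3 = 0 ⇒ b_2 = 18 − 18 − 0 = 0. So H_2 = 0.

b_0 = 1, b_1 = 1, b_2 = 0.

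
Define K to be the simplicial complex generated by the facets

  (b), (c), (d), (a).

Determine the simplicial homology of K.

H_0 = Z^4.

We work with the vertex ordering a < b < c < d. The simplices of K, each written with vertices in increasing order, are:

  0-simplices (4): a, b, c, d

so the chain groups are C_0 ≅ Z^4.

Reading off H_k = ker ∂_k / im ∂_{k+1}:

  H_0: rank C_0 − rank ∂_1 = 4 − 0 = 4, and there is no ∂_1, so H_0 ≅ Z^4.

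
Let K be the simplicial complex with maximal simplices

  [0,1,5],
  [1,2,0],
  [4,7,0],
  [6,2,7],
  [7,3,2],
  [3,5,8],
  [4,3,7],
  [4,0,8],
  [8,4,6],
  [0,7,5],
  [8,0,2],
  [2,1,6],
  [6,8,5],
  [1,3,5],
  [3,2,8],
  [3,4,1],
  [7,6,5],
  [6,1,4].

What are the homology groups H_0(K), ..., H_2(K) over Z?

H_0 ≅ Z,  H_1 ≅ Z^2,  H_2 ≅ Z.

Order the vertices as 0 < 1 < 2 < 3 < 4 < 5 < 6 < 7 < 8. Listing each simplex with vertices in this order, K has dimension 2 with simplices:

  0-simplices (9): [0], [1], [2], [3], [4], [5], [6], [7], [8]
  1-simplices (27): (27 of them)
  2-simplices (18): [0,1,2], [0,1,5], [0,2,8], [0,4,7], [0,4,8], [0,5,7], [1,2,6], [1,3,4], [1,3,5], [1,4,6], [2,3,7], [2,3,8], [2,6,7], [3,4,7], [3,5,8], [4,6,8], [5,6,7], [5,6,8]

Hence C_0 ≅ Z^9, C_1 ≅ Z^27, C_2 ≅ Z^18.

Boundary ∂_1: C_1 → C_0 is given by ∂[p,q] = [q] − [p].
The resulting 9×27 matrix has rank 8, and its Smith normal form has invariant factors (1,1,1,1,1,1,1,1).

Boundary ∂_2: C_2 → C_1 maps a triangle to the signed sum of its edges. For instance
  ∂[4,6,8] = [6,8] − [4,8] + [4,6],
  ∂[5,6,8] = [6,8] − [5,8] + [5,6].
This gives a 27×18 integer matrix of rank 17; reducing to Smith normal form yields diagonal entries (1,1,1,1,1,1,1,1,1,1,1,1,1,1,1,1,1).

Now H_k = ker ∂_k / im ∂_{k+1}, so:

  H_0: rank C_0 − rank ∂_1 = 9 − 8 = 1, and the invariant factors of ∂_1 are all 1, so H_0 = Z.
  H_1: rank ker ∂_1 − rank ∂_2 = (27 − 8) − 17 = 2, and the invariant factors of ∂_2 are all 1, so H_1 = Z^2.
  H_2: rank ker ∂_2 − rank ∂_3 = (18 − 17) − 0 = 1, and there is no ∂_3, so H_2 = Z.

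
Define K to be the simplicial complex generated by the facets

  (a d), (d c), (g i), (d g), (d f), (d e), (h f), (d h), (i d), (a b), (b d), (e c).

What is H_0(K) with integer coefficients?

We work with the vertex ordering a < b < c < d < e < f < g < h < i. The simplices of K, each written with vertices in increasing order, are:

  0-simplices (9): a, b, c, d, e, f, g, h, i
  1-simplices (12): ab, ad, bd, cd, ce, de, df, dg, dh, di, fh, gi

Hence C_0 ≅ Z^9, C_1 ≅ Z^12.

∂_1: C_1 → C_0 is given by ∂[p,q] = [q] − [p]. For instance
  ∂df = f − d.
This gives a 9×12 integer matrix of rank 8; reducing to Smith normal form yields diagonal entries (1,1,1,1,1,1,1,1).

From H_k ≅ ker(∂_k) / im(∂_{k+1}) we obtain:

  H_0: rank C_0 − rank ∂_1 = 9 − 8 = 1, and the invariant factors of ∂_1 are all 1, so H_0 ≅ Z.

H_0 = Z.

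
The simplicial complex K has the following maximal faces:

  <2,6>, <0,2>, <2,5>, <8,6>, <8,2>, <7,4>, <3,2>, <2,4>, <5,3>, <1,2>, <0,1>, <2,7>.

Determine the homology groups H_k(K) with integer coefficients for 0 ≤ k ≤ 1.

H_0 = Z,  H_1 = Z^4.

We work with the vertex ordering 0 < 1 < 2 < 3 < 4 < 5 < 6 < 7 < 8. The simplices of K, each written with vertices in increasing order, are:

  0-simplices (9): [0], [1], [2], [3], [4], [5], [6], [7], [8]
  1-simplices (12): [0,1], [0,2], [1,2], [2,3], [2,4], [2,5], [2,6], [2,7], [2,8], [3,5], [4,7], [6,8]

giving chain groups C_0 ≅ Z^9, C_1 ≅ Z^12.

∂_1: C_1 → C_0 sends each edge [p,q] (with p < q) to q − p. For instance
  ∂[2,7] = [7] − [2].
This gives a 9×12 integer matrix of rank 8; reducing to Smith normal form yields diagonal entries (1,1,1,1,1,1,1,1).

Reading off H_k = ker ∂_k / im ∂_{k+1}:

  H_0: rank C_0 − rank ∂_1 = 9 − 8 = 1, and the invariant factors of ∂_1 are all 1, so H_0 ≅ Z.
  H_1: rank ker ∂_1 − rank ∂_2 = (12 − 8) − 0 = 4, and there is no ∂_2, so H_1 ≅ Z^4.

As a check, the Euler characteristic is 9 − 12 = -3, which agrees with 1 − 4 = -3.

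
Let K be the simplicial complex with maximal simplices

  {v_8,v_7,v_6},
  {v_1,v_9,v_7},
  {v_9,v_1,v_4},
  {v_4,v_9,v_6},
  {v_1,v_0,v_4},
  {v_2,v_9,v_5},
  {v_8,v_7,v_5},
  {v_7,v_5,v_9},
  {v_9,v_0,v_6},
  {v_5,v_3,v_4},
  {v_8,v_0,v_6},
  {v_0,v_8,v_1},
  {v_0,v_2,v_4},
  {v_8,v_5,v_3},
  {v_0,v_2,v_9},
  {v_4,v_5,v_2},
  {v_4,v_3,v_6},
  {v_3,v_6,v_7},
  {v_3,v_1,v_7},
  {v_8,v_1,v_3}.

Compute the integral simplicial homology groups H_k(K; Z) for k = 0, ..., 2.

Order the vertices as v_0 < v_1 < v_2 < v_3 < v_4 < v_5 < v_6 < v_7 < v_8 < v_9. Listing each simplex with vertices in this order, K has dimension 2 with simplices:

  0-simplices (10): [v_0], [v_1], [v_2], [v_3], [v_4], [v_5], [v_6], [v_7], [v_8], [v_9]
  1-simplices (30): (30 of them)
  2-simplices (20): (20 of them)

Hence C_0 ≅ Z^10, C_1 ≅ Z^30, C_2 ≅ Z^20.

∂_1: C_1 → C_0 is given by ∂[p,q] = [q] − [p].
The resulting 10×30 matrix has rank 9, and its Smith normal form has invariant factors (1,1,1,1,1,1,1,1,1).

The boundary map ∂_2: C_2 → C_1 maps a triangle to the signed sum of its edges. For instance
  ∂[v_5,v_7,v_8] = [v_7,v_8] − [v_5,v_8] + [v_5,v_7],
  ∂[v_0,v_6,v_9] = [v_6,v_9] − [v_0,v_9] + [v_0,v_6].
The resulting 30×20 matrix has rank 20, and its Smith normal form has invariant factors (1,1,1,1,1,1,1,1,1,1,1,1,1,1,1,1,1,1,1,2).

Computing H_k = (kernel of ∂_k) / (image of ∂_{k+1}):

  H_0: rank C_0 − rank ∂_1 = 10 − 9 = 1, and the invariant factors of ∂_1 are all 1, so H_0 = Z.
  H_1: rank ker ∂_1 − rank ∂_2 = (30 − 9) − 20 = 1, and ∂_2 has invariant factor 2 > 1, so H_1 = Z ⊕ Z/2.
  H_2: rank ker ∂_2 − rank ∂_3 = (20 − 20) − 0 = 0, and there is no ∂_3, so H_2 = 0.

As a check, the Euler characteristic is 10 − 30 + 20 = 0, which agrees with 1 − 1 + 0 = 0.

H_0 ≅ Z,  H_1 ≅ Z ⊕ Z/2,  H_2 = 0.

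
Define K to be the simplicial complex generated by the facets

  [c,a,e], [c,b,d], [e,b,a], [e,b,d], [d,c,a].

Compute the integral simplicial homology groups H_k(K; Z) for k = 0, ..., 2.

H_0 = Z,  H_1 = Z,  H_2 = 0.

Take the total order a < b < c < d < e on the vertex set. Then K (dimension 2) consists of the simplices:

  0-simplices (5): a, b, c, d, e
  1-simplices (10): ab, ac, ad, ae, bc, bd, be, cd, ce, de
  2-simplices (5): abe, acd, ace, bcd, bde

giving chain groups C_0 ≅ Z^5, C_1 ≅ Z^10, C_2 ≅ Z^5.

The boundary map ∂_1: C_1 → C_0 sends each edge [p,q] (with p < q) to q − p. For instance
  ∂de = e − d.
The 5×10 boundary matrix has rank 4 and Smith normal form diag(1,1,1,1).

The boundary map ∂_2: C_2 → C_1 sends each 2-simplex [p,q,r] to [q,r] − [p,r] + [p,q]. For instance
  ∂acd = cd − ad + ac,
  ∂abe = be − ae + ab.
As a 10×5 matrix over Z this has rank 5, with invariant factors (1,1,1,1,1).

From H_k ≅ ker(∂_k) / im(∂_{k+1}) we obtain:

  H_0: rank C_0 − rank ∂_1 = 5 − 4 = 1, and the invariant factors of ∂_1 are all 1, so H_0 = Z.
  H_1: rank ker ∂_1 − rank ∂_2 = (10 − 4) − 5 = 1, and the invariant factors of ∂_2 are all 1, so H_1 = Z.
  H_2: rank ker ∂_2 − rank ∂_3 = (5 − 5) − 0 = 0, and there is no ∂_3, so H_2 = 0.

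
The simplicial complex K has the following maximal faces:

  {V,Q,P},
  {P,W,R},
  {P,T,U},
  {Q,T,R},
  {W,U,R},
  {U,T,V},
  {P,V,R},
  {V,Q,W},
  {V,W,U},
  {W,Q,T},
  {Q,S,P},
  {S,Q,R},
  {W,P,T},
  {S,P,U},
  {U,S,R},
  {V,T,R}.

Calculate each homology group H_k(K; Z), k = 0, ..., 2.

Take the total order P < Q < R < S < T < U < V < W on the vertex set. Then K (dimension 2) consists of the simplices:

  0-simplices (8): P, Q, R, S, T, U, V, W
  1-simplices (24): PQ, PR, PS, PT, PU, PV, PW, QR, QS, QT, QV, QW, RS, RT, RU, RV, RW, SU, TU, TV, TW, UV, UW, VW
  2-simplices (16): PQS, PQV, PRV, PRW, PSU, PTU, PTW, QRS, QRT, QTW, QVW, RSU, RTV, RUW, TUV, UVW

Hence C_0 ≅ Z^8, C_1 ≅ Z^24, C_2 ≅ Z^16.

∂_1: C_1 → C_0 sends each edge [p,q] (with p < q) to q − p. For instance
  ∂RT = T − R.
This gives a 8×24 integer matrix of rank 7; reducing to Smith normal form yields diagonal entries (1,1,1,1,1,1,1).

Boundary ∂_2: C_2 → C_1 sends each 2-simplex [p,q,r] to [q,r] − [p,r] + [p,q]. For instance
  ∂RUW = UW − RW + RU,
  ∂RTV = TV − RV + RT.
This gives a 24×16 integer matrix of rank 15; reducing to Smith normal form yields diagonal entries (1,1,1,1,1,1,1,1,1,1,1,1,1,1,1).

Reading off H_k = ker ∂_k / im ∂_{k+1}:

  H_0: rank C_0 − rank ∂_1 = 8 − 7 = 1, and the invariant factors of ∂_1 are all 1, so H_0 ≅ Z.
  H_1: rank ker ∂_1 − rank ∂_2 = (24 − 7) − 15 = 2, and the invariant factors of ∂_2 are all 1, so H_1 ≅ Z^2.
  H_2: rank ker ∂_2 − rank ∂_3 = (16 − 15) − 0 = 1, and there is no ∂_3, so H_2 ≅ Z.

H_0 ≅ Z,  H_1 ≅ Z^2,  H_2 ≅ Z.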